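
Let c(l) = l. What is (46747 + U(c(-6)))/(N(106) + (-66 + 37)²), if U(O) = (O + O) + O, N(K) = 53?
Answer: 46729/894 ≈ 52.270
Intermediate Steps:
U(O) = 3*O (U(O) = 2*O + O = 3*O)
(46747 + U(c(-6)))/(N(106) + (-66 + 37)²) = (46747 + 3*(-6))/(53 + (-66 + 37)²) = (46747 - 18)/(53 + (-29)²) = 46729/(53 + 841) = 46729/894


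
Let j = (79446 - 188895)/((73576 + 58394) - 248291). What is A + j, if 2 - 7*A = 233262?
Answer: -27132270317/814247 ≈ -33322.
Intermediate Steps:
A = -233260/7 (A = 2/7 - 1/7*233262 = 2/7 - 233262/7 = -233260/7 ≈ -33323.)
j = 109449/116321 (j = -109449/(131970 - 248291) = -109449/(-116321) = -109449*(-1/116321) = 109449/116321 ≈ 0.94092)
A + j = -233260/7 + 109449/116321 = -27132270317/814247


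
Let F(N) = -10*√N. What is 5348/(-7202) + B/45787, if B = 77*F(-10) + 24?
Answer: -122348014/164878987 - 110*I*√10/6541 ≈ -0.74205 - 0.05318*I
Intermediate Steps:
B = 24 - 770*I*√10 (B = 77*(-10*I*√10) + 24 = -770*I*√10 + 24 = 24 - 770*I*√10 ≈ 24.0 - 2435.0*I)
5348/(-7202) + B/45787 = 5348/(-7202) + (24 - 770*I*√10)/45787 = 5348*(-1/7202) + (24 - 770*I*√10)*(1/45787) = -2674/3601 + (24/45787 - 110*I*√10/6541) = -122348014/164878987 - 110*I*√10/6541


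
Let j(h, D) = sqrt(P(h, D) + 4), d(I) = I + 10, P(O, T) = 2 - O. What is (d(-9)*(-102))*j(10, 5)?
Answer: -204*I ≈ -204.0*I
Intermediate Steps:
d(I) = 10 + I
j(h, D) = sqrt(6 - h) (j(h, D) = sqrt((2 - h) + 4) = sqrt(6 - h))
(d(-9)*(-102))*j(10, 5) = ((10 - 9)*(-102))*sqrt(6 - 1*10) = (1*(-102))*sqrt(6 - 10) = -204*I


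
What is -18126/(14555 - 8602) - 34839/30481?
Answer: -759895173/181453393 ≈ -4.1878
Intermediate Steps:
-18126/(14555 - 8602) - 34839/30481 = -18126/5953 - 34839*1/30481 = -18126*1/5953 - 34839/30481 = -18126/5953 - 34839/30481 = -759895173/181453393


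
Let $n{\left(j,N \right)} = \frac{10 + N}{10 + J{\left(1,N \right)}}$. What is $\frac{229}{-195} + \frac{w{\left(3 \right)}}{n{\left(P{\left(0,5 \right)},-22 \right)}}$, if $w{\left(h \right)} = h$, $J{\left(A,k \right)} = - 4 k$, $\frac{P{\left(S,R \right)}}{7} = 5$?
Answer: $- \frac{10013}{390} \approx -25.674$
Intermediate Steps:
$P{\left(S,R \right)} = 35$ ($P{\left(S,R \right)} = 7 \cdot 5 = 35$)
$n{\left(j,N \right)} = \frac{10 + N}{10 - 4 N}$
$\frac{229}{-195} + \frac{w{\left(3 \right)}}{n{\left(P{\left(0,5 \right)},-22 \right)}} = \frac{229}{-195} + \frac{3}{\frac{1}{2} \frac{1}{-5 + 2 \left(-22\right)} \left(-10 - -22\right)} = 229 \left(- \frac{1}{195}\right) + \frac{3}{\frac{1}{2} \frac{1}{-5 - 44} \left(-10 + 22\right)} = - \frac{229}{195} + \frac{3}{\frac{1}{2} \frac{1}{-49} \cdot 12} = - \frac{229}{195} + \frac{3}{\frac{1}{2} \left(- \frac{1}{49}\right) 12} = - \frac{229}{195} + \frac{3}{- \frac{6}{49}} = - \frac{229}{195} + 3 \left(- \frac{49}{6}\right) = - \frac{229}{195} - \frac{49}{2} = - \frac{10013}{390}$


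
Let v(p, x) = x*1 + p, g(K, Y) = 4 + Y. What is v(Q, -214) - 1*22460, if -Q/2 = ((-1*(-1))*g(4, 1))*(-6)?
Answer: -22614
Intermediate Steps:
Q = 60 (Q = -2*(-1*(-1))*(4 + 1)*(-6) = -2*1*5*(-6) = -10*(-6) = -2*(-30) = 60)
v(p, x) = p + x (v(p, x) = x + p = p + x)
v(Q, -214) - 1*22460 = (60 - 214) - 1*22460 = -154 - 22460 = -22614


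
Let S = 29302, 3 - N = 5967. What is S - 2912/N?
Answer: 6241430/213 ≈ 29303.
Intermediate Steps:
N = -5964 (N = 3 - 1*5967 = 3 - 5967 = -5964)
S - 2912/N = 29302 - 2912/(-5964) = 29302 - 2912*(-1/5964) = 29302 + 104/213 = 6241430/213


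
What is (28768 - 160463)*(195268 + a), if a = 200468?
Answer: -52116452520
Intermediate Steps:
(28768 - 160463)*(195268 + a) = (28768 - 160463)*(195268 + 200468) = -131695*395736 = -52116452520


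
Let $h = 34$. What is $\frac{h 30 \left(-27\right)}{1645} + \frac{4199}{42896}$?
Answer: $- \frac{33555671}{2016112} \approx -16.644$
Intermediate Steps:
$\frac{h 30 \left(-27\right)}{1645} + \frac{4199}{42896} = \frac{34 \cdot 30 \left(-27\right)}{1645} + \frac{4199}{42896} = 1020 \left(-27\right) \frac{1}{1645} + 4199 \cdot \frac{1}{42896} = \left(-27540\right) \frac{1}{1645} + \frac{4199}{42896} = - \frac{5508}{329} + \frac{4199}{42896} = - \frac{33555671}{2016112}$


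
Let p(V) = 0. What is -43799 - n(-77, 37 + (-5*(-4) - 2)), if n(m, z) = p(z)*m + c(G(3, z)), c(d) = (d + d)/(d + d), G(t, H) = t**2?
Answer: -43800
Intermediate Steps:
c(d) = 1 (c(d) = (2*d)/((2*d)) = (2*d)*(1/(2*d)) = 1)
n(m, z) = 1 (n(m, z) = 0*m + 1 = 0 + 1 = 1)
-43799 - n(-77, 37 + (-5*(-4) - 2)) = -43799 - 1*1 = -43799 - 1 = -43800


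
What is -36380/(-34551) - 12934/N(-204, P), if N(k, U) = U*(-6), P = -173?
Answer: -68186699/5977323 ≈ -11.408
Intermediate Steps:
N(k, U) = -6*U
-36380/(-34551) - 12934/N(-204, P) = -36380/(-34551) - 12934/((-6*(-173))) = -36380*(-1/34551) - 12934/1038 = 36380/34551 - 12934*1/1038 = 36380/34551 - 6467/519 = -68186699/5977323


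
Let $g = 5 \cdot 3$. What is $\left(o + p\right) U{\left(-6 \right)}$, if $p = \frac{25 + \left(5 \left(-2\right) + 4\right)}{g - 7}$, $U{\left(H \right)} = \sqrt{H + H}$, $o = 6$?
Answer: $\frac{67 i \sqrt{3}}{4} \approx 29.012 i$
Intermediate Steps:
$U{\left(H \right)} = \sqrt{2} \sqrt{H}$ ($U{\left(H \right)} = \sqrt{2 H} = \sqrt{2} \sqrt{H}$)
$g = 15$
$p = \frac{19}{8}$ ($p = \frac{25 + \left(5 \left(-2\right) + 4\right)}{15 - 7} = \frac{25 + \left(-10 + 4\right)}{8} = \left(25 - 6\right) \frac{1}{8} = 19 \cdot \frac{1}{8} = \frac{19}{8} \approx 2.375$)
$\left(o + p\right) U{\left(-6 \right)} = \left(6 + \frac{19}{8}\right) \sqrt{2} \sqrt{-6} = \frac{67 \sqrt{2} i \sqrt{6}}{8} = \frac{67 \cdot 2 i \sqrt{3}}{8} = \frac{67 i \sqrt{3}}{4}$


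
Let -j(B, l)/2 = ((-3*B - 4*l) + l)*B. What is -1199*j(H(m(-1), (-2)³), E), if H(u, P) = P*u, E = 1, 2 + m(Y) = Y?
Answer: -4316400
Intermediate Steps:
m(Y) = -2 + Y
j(B, l) = -2*B*(-3*B - 3*l) (j(B, l) = -2*((-3*B - 4*l) + l)*B = -2*((-4*l - 3*B) + l)*B = -2*(-3*B - 3*l)*B = -2*B*(-3*B - 3*l))
-1199*j(H(m(-1), (-2)³), E) = -7194*(-2)³*(-2 - 1)*((-2)³*(-2 - 1) + 1) = -7194*(-8*(-3))*(-8*(-3) + 1) = -7194*24*(24 + 1) = -7194*24*25 = -1199*3600 = -4316400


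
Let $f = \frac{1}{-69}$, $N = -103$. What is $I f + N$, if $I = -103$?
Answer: $- \frac{7004}{69} \approx -101.51$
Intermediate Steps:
$f = - \frac{1}{69} \approx -0.014493$
$I f + N = \left(-103\right) \left(- \frac{1}{69}\right) - 103 = \frac{103}{69} - 103 = - \frac{7004}{69}$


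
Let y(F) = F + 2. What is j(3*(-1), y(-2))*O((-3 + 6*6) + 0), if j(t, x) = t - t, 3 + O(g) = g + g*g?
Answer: 0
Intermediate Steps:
y(F) = 2 + F
O(g) = -3 + g + g² (O(g) = -3 + (g + g*g) = -3 + (g + g²) = -3 + g + g²)
j(t, x) = 0
j(3*(-1), y(-2))*O((-3 + 6*6) + 0) = 0*(-3 + ((-3 + 6*6) + 0) + ((-3 + 6*6) + 0)²) = 0*(-3 + ((-3 + 36) + 0) + ((-3 + 36) + 0)²) = 0*(-3 + (33 + 0) + (33 + 0)²) = 0*(-3 + 33 + 33²) = 0*(-3 + 33 + 1089) = 0*1119 = 0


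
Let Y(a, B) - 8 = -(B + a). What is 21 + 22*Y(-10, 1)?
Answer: 395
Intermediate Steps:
Y(a, B) = 8 - B - a (Y(a, B) = 8 - (B + a) = 8 + (-B - a) = 8 - B - a)
21 + 22*Y(-10, 1) = 21 + 22*(8 - 1*1 - 1*(-10)) = 21 + 22*(8 - 1 + 10) = 21 + 22*17 = 21 + 374 = 395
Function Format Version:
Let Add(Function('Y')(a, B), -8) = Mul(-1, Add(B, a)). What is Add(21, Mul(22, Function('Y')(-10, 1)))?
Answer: 395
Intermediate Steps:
Function('Y')(a, B) = Add(8, Mul(-1, B), Mul(-1, a)) (Function('Y')(a, B) = Add(8, Mul(-1, Add(B, a))) = Add(8, Add(Mul(-1, B), Mul(-1, a))) = Add(8, Mul(-1, B), Mul(-1, a)))
Add(21, Mul(22, Function('Y')(-10, 1))) = Add(21, Mul(22, Add(8, Mul(-1, 1), Mul(-1, -10)))) = Add(21, Mul(22, Add(8, -1, 10))) = Add(21, Mul(22, 17)) = Add(21, 374) = 395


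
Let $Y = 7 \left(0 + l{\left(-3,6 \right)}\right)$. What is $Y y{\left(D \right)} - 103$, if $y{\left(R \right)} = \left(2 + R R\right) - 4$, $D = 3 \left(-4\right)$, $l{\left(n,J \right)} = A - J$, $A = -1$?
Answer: $-7061$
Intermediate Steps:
$l{\left(n,J \right)} = -1 - J$
$D = -12$
$y{\left(R \right)} = -2 + R^{2}$ ($y{\left(R \right)} = \left(2 + R^{2}\right) - 4 = -2 + R^{2}$)
$Y = -49$ ($Y = 7 \left(0 - 7\right) = 7 \left(-7\right) = -49$)
$Y y{\left(D \right)} - 103 = - 49 \left(-2 + \left(-12\right)^{2}\right) - 103 = - 49 \left(-2 + 144\right) - 103 = \left(-49\right) 142 - 103 = -6958 - 103 = -7061$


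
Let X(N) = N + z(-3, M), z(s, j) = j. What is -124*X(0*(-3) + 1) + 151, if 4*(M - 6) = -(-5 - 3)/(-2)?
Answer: -593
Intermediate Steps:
M = 5 (M = 6 + (-(-5 - 3)/(-2))/4 = 6 + (-1*(-8)*(-½))/4 = 6 + (8*(-½))/4 = 6 + (¼)*(-4) = 6 - 1 = 5)
X(N) = 5 + N (X(N) = N + 5 = 5 + N)
-124*X(0*(-3) + 1) + 151 = -124*(5 + (0*(-3) + 1)) + 151 = -124*(5 + (0 + 1)) + 151 = -124*(5 + 1) + 151 = -124*6 + 151 = -744 + 151 = -593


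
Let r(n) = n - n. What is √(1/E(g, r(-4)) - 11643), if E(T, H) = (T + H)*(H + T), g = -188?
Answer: I*√411510191/188 ≈ 107.9*I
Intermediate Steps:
r(n) = 0
E(T, H) = (H + T)² (E(T, H) = (H + T)*(H + T) = (H + T)²)
√(1/E(g, r(-4)) - 11643) = √(1/((0 - 188)²) - 11643) = √(1/((-188)²) - 11643) = √(1/35344 - 11643) = √(-411510191/35344) = I*√411510191/188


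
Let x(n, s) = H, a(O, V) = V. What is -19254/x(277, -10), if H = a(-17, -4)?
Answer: 9627/2 ≈ 4813.5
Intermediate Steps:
H = -4
x(n, s) = -4
-19254/x(277, -10) = -19254/(-4) = -19254*(-¼) = 9627/2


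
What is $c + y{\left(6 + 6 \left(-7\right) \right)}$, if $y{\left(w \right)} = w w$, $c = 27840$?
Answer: $29136$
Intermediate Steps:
$y{\left(w \right)} = w^{2}$
$c + y{\left(6 + 6 \left(-7\right) \right)} = 27840 + \left(6 + 6 \left(-7\right)\right)^{2} = 27840 + \left(6 - 42\right)^{2} = 27840 + \left(-36\right)^{2} = 27840 + 1296 = 29136$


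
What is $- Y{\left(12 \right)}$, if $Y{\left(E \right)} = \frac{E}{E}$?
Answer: $-1$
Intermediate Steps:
$Y{\left(E \right)} = 1$
$- Y{\left(12 \right)} = \left(-1\right) 1 = -1$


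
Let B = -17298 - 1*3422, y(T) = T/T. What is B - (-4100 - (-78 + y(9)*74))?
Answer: -16624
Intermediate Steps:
y(T) = 1
B = -20720 (B = -17298 - 3422 = -20720)
B - (-4100 - (-78 + y(9)*74)) = -20720 - (-4100 - (-78 + 1*74)) = -20720 - (-4100 - (-78 + 74)) = -20720 - (-4100 - 1*(-4)) = -20720 - (-4100 + 4) = -20720 - 1*(-4096) = -20720 + 4096 = -16624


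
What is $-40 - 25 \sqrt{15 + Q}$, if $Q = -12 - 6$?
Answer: $-40 - 25 i \sqrt{3} \approx -40.0 - 43.301 i$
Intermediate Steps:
$Q = -18$
$-40 - 25 \sqrt{15 + Q} = -40 - 25 \sqrt{15 - 18} = -40 - 25 \sqrt{-3} = -40 - 25 i \sqrt{3}$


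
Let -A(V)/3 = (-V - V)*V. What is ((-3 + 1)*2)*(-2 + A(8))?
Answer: -1528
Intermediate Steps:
A(V) = 6*V² (A(V) = -3*(-V - V)*V = -3*(-2*V)*V = -(-6)*V² = 6*V²)
((-3 + 1)*2)*(-2 + A(8)) = ((-3 + 1)*2)*(-2 + 6*8²) = (-2*2)*(-2 + 6*64) = -4*(-2 + 384) = -4*382 = -1528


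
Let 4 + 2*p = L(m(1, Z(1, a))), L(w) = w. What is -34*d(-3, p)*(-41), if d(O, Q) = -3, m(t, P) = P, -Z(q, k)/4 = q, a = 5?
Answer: -4182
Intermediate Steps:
Z(q, k) = -4*q
p = -4 (p = -2 + (-4*1)/2 = -2 + (½)*(-4) = -2 - 2 = -4)
-34*d(-3, p)*(-41) = -34*(-3)*(-41) = 102*(-41) = -4182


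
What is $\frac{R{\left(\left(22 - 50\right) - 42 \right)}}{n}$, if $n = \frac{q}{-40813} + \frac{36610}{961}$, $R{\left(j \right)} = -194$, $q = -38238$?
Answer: $- \frac{39221293}{7891292} \approx -4.9702$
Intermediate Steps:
$n = \frac{1530910648}{39221293}$ ($n = - \frac{38238}{-40813} + \frac{36610}{961} = \left(-38238\right) \left(- \frac{1}{40813}\right) + 36610 \cdot \frac{1}{961} = \frac{38238}{40813} + \frac{36610}{961} = \frac{1530910648}{39221293} \approx 39.033$)
$\frac{R{\left(\left(22 - 50\right) - 42 \right)}}{n} = - \frac{194}{\frac{1530910648}{39221293}} = \left(-194\right) \frac{39221293}{1530910648} = - \frac{39221293}{7891292}$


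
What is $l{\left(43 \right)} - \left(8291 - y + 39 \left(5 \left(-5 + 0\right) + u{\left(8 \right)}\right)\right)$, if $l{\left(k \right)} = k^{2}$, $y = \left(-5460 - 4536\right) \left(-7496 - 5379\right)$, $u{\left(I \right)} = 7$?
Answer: $128692760$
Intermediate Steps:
$y = 128698500$ ($y = \left(-9996\right) \left(-12875\right) = 128698500$)
$l{\left(43 \right)} - \left(8291 - y + 39 \left(5 \left(-5 + 0\right) + u{\left(8 \right)}\right)\right) = 43^{2} + \left(\left(128698500 - 39 \left(5 \left(-5 + 0\right) + 7\right)\right) - 8291\right) = 1849 + \left(\left(128698500 - 39 \left(5 \left(-5\right) + 7\right)\right) - 8291\right) = 1849 + \left(\left(128698500 - 39 \left(-25 + 7\right)\right) - 8291\right) = 1849 + \left(\left(128698500 - -702\right) - 8291\right) = 1849 + \left(\left(128698500 + 702\right) - 8291\right) = 1849 + \left(128699202 - 8291\right) = 1849 + 128690911 = 128692760$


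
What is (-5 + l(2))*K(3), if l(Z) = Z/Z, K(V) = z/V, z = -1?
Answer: 4/3 ≈ 1.3333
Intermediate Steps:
K(V) = -1/V
l(Z) = 1
(-5 + l(2))*K(3) = (-5 + 1)*(-1/3) = -(-4)/3 = -4*(-1/3) = 4/3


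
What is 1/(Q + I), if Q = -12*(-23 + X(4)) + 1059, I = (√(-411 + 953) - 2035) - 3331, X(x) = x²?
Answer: -4223/17833187 - √542/17833187 ≈ -0.00023811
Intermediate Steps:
I = -5366 + √542 (I = (√542 - 2035) - 3331 = (-2035 + √542) - 3331 = -5366 + √542 ≈ -5342.7)
Q = 1143 (Q = -12*(-23 + 4²) + 1059 = -12*(-23 + 16) + 1059 = -12*(-7) + 1059 = 84 + 1059 = 1143)
1/(Q + I) = 1/(1143 + (-5366 + √542)) = 1/(-4223 + √542)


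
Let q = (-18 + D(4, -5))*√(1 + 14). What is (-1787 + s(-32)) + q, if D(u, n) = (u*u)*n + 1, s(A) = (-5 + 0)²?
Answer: -1762 - 97*√15 ≈ -2137.7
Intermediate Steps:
s(A) = 25 (s(A) = (-5)² = 25)
D(u, n) = 1 + n*u² (D(u, n) = u²*n + 1 = n*u² + 1 = 1 + n*u²)
q = -97*√15 (q = (-18 + (1 - 5*4²))*√(1 + 14) = (-18 + (1 - 5*16))*√15 = (-18 + (1 - 80))*√15 = (-18 - 79)*√15 = -97*√15 ≈ -375.68)
(-1787 + s(-32)) + q = (-1787 + 25) - 97*√15 = -1762 - 97*√15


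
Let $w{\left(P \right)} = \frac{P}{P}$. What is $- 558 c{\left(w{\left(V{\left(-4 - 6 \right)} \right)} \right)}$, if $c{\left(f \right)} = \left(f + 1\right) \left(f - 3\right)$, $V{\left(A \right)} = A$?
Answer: $2232$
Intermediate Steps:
$w{\left(P \right)} = 1$
$c{\left(f \right)} = \left(1 + f\right) \left(-3 + f\right)$
$- 558 c{\left(w{\left(V{\left(-4 - 6 \right)} \right)} \right)} = - 558 \left(-3 + 1^{2} - 2\right) = - 558 \left(-3 + 1 - 2\right) = \left(-558\right) \left(-4\right) = 2232$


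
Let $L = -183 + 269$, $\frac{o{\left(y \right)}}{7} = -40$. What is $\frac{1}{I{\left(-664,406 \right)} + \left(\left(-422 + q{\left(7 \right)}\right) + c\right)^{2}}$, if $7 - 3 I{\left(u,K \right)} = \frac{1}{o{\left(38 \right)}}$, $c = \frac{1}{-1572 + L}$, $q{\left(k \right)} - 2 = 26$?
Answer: $\frac{463721160}{71987546465339} \approx 6.4417 \cdot 10^{-6}$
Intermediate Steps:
$q{\left(k \right)} = 28$ ($q{\left(k \right)} = 2 + 26 = 28$)
$o{\left(y \right)} = -280$ ($o{\left(y \right)} = 7 \left(-40\right) = -280$)
$L = 86$
$c = - \frac{1}{1486}$ ($c = \frac{1}{-1572 + 86} = \frac{1}{-1486} = - \frac{1}{1486} \approx -0.00067295$)
$I{\left(u,K \right)} = \frac{1961}{840}$ ($I{\left(u,K \right)} = \frac{7}{3} - \frac{1}{3 \left(-280\right)} = \frac{7}{3} - - \frac{1}{840} = \frac{7}{3} + \frac{1}{840} = \frac{1961}{840}$)
$\frac{1}{I{\left(-664,406 \right)} + \left(\left(-422 + q{\left(7 \right)}\right) + c\right)^{2}} = \frac{1}{\frac{1961}{840} + \left(\left(-422 + 28\right) - \frac{1}{1486}\right)^{2}} = \frac{1}{\frac{1961}{840} + \left(-394 - \frac{1}{1486}\right)^{2}} = \frac{1}{\frac{1961}{840} + \left(- \frac{585485}{1486}\right)^{2}} = \frac{1}{\frac{1961}{840} + \frac{342792685225}{2208196}} = \frac{1}{\frac{71987546465339}{463721160}} = \frac{463721160}{71987546465339}$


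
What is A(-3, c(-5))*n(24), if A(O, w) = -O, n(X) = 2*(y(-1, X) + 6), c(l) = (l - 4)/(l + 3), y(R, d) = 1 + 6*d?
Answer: 906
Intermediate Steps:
c(l) = (-4 + l)/(3 + l)
n(X) = 14 + 12*X (n(X) = 2*((1 + 6*X) + 6) = 2*(7 + 6*X) = 14 + 12*X)
A(-3, c(-5))*n(24) = (-1*(-3))*(14 + 12*24) = 3*(14 + 288) = 3*302 = 906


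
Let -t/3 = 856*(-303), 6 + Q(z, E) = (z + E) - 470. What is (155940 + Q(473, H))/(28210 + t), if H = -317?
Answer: 77810/403157 ≈ 0.19300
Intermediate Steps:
Q(z, E) = -476 + E + z (Q(z, E) = -6 + ((z + E) - 470) = -6 + ((E + z) - 470) = -6 + (-470 + E + z) = -476 + E + z)
t = 778104 (t = -2568*(-303) = -3*(-259368) = 778104)
(155940 + Q(473, H))/(28210 + t) = (155940 + (-476 - 317 + 473))/(28210 + 778104) = (155940 - 320)/806314 = 155620*(1/806314) = 77810/403157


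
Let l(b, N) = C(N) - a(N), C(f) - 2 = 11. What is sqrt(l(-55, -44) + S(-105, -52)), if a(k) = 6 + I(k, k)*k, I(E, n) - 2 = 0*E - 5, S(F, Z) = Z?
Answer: I*sqrt(177) ≈ 13.304*I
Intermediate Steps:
C(f) = 13 (C(f) = 2 + 11 = 13)
I(E, n) = -3 (I(E, n) = 2 + (0*E - 5) = 2 + (0 - 5) = 2 - 5 = -3)
a(k) = 6 - 3*k
l(b, N) = 7 + 3*N (l(b, N) = 13 - (6 - 3*N) = 13 + (-6 + 3*N) = 7 + 3*N)
sqrt(l(-55, -44) + S(-105, -52)) = sqrt((7 + 3*(-44)) - 52) = sqrt((7 - 132) - 52) = sqrt(-125 - 52) = sqrt(-177) = I*sqrt(177)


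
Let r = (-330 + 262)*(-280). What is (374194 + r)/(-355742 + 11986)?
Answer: -196617/171878 ≈ -1.1439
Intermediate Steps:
r = 19040 (r = -68*(-280) = 19040)
(374194 + r)/(-355742 + 11986) = (374194 + 19040)/(-355742 + 11986) = 393234/(-343756) = 393234*(-1/343756) = -196617/171878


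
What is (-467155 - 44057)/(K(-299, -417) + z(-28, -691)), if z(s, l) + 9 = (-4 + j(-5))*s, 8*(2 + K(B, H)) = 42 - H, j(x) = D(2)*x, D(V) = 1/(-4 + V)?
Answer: -4089696/707 ≈ -5784.6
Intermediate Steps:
j(x) = -x/2 (j(x) = x/(-4 + 2) = x/(-2) = -x/2)
K(B, H) = 13/4 - H/8 (K(B, H) = -2 + (42 - H)/8 = -2 + (21/4 - H/8) = 13/4 - H/8)
z(s, l) = -9 - 3*s/2 (z(s, l) = -9 + (-4 - ½*(-5))*s = -9 + (-4 + 5/2)*s = -9 - 3*s/2)
(-467155 - 44057)/(K(-299, -417) + z(-28, -691)) = (-467155 - 44057)/((13/4 - ⅛*(-417)) + (-9 - 3/2*(-28))) = -511212/((13/4 + 417/8) + (-9 + 42)) = -511212/(443/8 + 33) = -511212/707/8 = -511212*8/707 = -4089696/707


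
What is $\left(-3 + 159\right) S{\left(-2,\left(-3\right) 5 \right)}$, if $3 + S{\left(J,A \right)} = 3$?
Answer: $0$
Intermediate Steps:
$S{\left(J,A \right)} = 0$ ($S{\left(J,A \right)} = -3 + 3 = 0$)
$\left(-3 + 159\right) S{\left(-2,\left(-3\right) 5 \right)} = \left(-3 + 159\right) 0 = 156 \cdot 0 = 0$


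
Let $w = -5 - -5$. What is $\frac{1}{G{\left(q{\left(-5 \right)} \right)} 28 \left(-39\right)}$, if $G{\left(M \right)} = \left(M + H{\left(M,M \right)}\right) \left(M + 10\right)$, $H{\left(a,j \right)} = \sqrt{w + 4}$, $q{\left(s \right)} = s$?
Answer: $\frac{1}{16380} \approx 6.105 \cdot 10^{-5}$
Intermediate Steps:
$w = 0$ ($w = -5 + 5 = 0$)
$H{\left(a,j \right)} = 2$ ($H{\left(a,j \right)} = \sqrt{0 + 4} = \sqrt{4} = 2$)
$G{\left(M \right)} = \left(2 + M\right) \left(10 + M\right)$ ($G{\left(M \right)} = \left(M + 2\right) \left(M + 10\right) = \left(2 + M\right) \left(10 + M\right)$)
$\frac{1}{G{\left(q{\left(-5 \right)} \right)} 28 \left(-39\right)} = \frac{1}{\left(20 + \left(-5\right)^{2} + 12 \left(-5\right)\right) 28 \left(-39\right)} = \frac{1}{\left(20 + 25 - 60\right) 28 \left(-39\right)} = \frac{1}{\left(-15\right) 28 \left(-39\right)} = \frac{1}{\left(-420\right) \left(-39\right)} = \frac{1}{16380}$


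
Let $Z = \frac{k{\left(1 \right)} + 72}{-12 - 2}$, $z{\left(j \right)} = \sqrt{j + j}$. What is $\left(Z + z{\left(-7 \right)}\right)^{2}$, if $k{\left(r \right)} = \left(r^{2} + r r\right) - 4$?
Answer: $\left(5 - i \sqrt{14}\right)^{2} \approx 11.0 - 37.417 i$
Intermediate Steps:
$z{\left(j \right)} = \sqrt{2} \sqrt{j}$ ($z{\left(j \right)} = \sqrt{2 j} = \sqrt{2} \sqrt{j}$)
$k{\left(r \right)} = -4 + 2 r^{2}$ ($k{\left(r \right)} = \left(r^{2} + r^{2}\right) - 4 = 2 r^{2} - 4 = -4 + 2 r^{2}$)
$Z = -5$ ($Z = \frac{\left(-4 + 2 \cdot 1^{2}\right) + 72}{-12 - 2} = \frac{\left(-4 + 2 \cdot 1\right) + 72}{-14} = \left(\left(-4 + 2\right) + 72\right) \left(- \frac{1}{14}\right) = \left(-2 + 72\right) \left(- \frac{1}{14}\right) = 70 \left(- \frac{1}{14}\right) = -5$)
$\left(Z + z{\left(-7 \right)}\right)^{2} = \left(-5 + \sqrt{2} \sqrt{-7}\right)^{2} = \left(-5 + \sqrt{2} i \sqrt{7}\right)^{2} = \left(-5 + i \sqrt{14}\right)^{2}$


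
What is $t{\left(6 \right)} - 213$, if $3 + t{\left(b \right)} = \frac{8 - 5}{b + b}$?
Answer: $- \frac{863}{4} \approx -215.75$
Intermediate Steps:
$t{\left(b \right)} = -3 + \frac{3}{2 b}$ ($t{\left(b \right)} = -3 + \frac{8 - 5}{b + b} = -3 + \frac{3}{2 b}$)
$t{\left(6 \right)} - 213 = \left(-3 + \frac{3}{2 \cdot 6}\right) - 213 = \left(-3 + \frac{3}{2} \cdot \frac{1}{6}\right) - 213 = \left(-3 + \frac{1}{4}\right) - 213 = - \frac{11}{4} - 213 = - \frac{863}{4}$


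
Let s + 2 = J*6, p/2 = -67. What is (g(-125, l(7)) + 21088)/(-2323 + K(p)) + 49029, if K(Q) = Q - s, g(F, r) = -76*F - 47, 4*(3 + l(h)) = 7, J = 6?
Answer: 122100698/2491 ≈ 49017.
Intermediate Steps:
p = -134 (p = 2*(-67) = -134)
l(h) = -5/4 (l(h) = -3 + (¼)*7 = -3 + 7/4 = -5/4)
g(F, r) = -47 - 76*F
s = 34 (s = -2 + 6*6 = -2 + 36 = 34)
K(Q) = -34 + Q (K(Q) = Q - 1*34 = Q - 34 = -34 + Q)
(g(-125, l(7)) + 21088)/(-2323 + K(p)) + 49029 = ((-47 - 76*(-125)) + 21088)/(-2323 + (-34 - 134)) + 49029 = ((-47 + 9500) + 21088)/(-2323 - 168) + 49029 = (9453 + 21088)/(-2491) + 49029 = 30541*(-1/2491) + 49029 = -30541/2491 + 49029 = 122100698/2491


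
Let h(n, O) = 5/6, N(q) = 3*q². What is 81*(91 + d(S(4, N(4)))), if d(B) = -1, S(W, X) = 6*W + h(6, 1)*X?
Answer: 7290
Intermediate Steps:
h(n, O) = ⅚ (h(n, O) = 5*(⅙) = ⅚)
S(W, X) = 6*W + 5*X/6
81*(91 + d(S(4, N(4)))) = 81*(91 - 1) = 81*90 = 7290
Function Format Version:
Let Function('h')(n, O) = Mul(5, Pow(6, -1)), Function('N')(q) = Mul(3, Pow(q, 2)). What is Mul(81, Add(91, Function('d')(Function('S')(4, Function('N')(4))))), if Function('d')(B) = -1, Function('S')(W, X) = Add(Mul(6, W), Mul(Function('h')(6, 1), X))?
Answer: 7290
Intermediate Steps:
Function('h')(n, O) = Rational(5, 6) (Function('h')(n, O) = Mul(5, Rational(1, 6)) = Rational(5, 6))
Function('S')(W, X) = Add(Mul(6, W), Mul(Rational(5, 6), X))
Mul(81, Add(91, Function('d')(Function('S')(4, Function('N')(4))))) = Mul(81, Add(91, -1)) = Mul(81, 90) = 7290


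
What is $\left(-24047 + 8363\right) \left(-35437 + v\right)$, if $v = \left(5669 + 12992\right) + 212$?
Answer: $259789776$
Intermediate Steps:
$v = 18873$ ($v = 18661 + 212 = 18873$)
$\left(-24047 + 8363\right) \left(-35437 + v\right) = \left(-24047 + 8363\right) \left(-35437 + 18873\right) = \left(-15684\right) \left(-16564\right) = 259789776$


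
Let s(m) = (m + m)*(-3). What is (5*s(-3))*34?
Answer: 3060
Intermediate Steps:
s(m) = -6*m (s(m) = (2*m)*(-3) = -6*m)
(5*s(-3))*34 = (5*(-6*(-3)))*34 = (5*18)*34 = 90*34 = 3060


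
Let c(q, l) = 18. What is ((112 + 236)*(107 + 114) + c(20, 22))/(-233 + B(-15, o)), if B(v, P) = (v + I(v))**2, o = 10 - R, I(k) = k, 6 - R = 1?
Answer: 76926/667 ≈ 115.33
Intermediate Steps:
R = 5 (R = 6 - 1*1 = 6 - 1 = 5)
o = 5 (o = 10 - 1*5 = 10 - 5 = 5)
B(v, P) = 4*v**2 (B(v, P) = (v + v)**2 = (2*v)**2 = 4*v**2)
((112 + 236)*(107 + 114) + c(20, 22))/(-233 + B(-15, o)) = ((112 + 236)*(107 + 114) + 18)/(-233 + 4*(-15)**2) = (348*221 + 18)/(-233 + 4*225) = (76908 + 18)/(-233 + 900) = 76926/667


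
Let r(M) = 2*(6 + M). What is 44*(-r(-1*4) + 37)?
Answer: 1452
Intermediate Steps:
r(M) = 12 + 2*M
44*(-r(-1*4) + 37) = 44*(-(12 + 2*(-1*4)) + 37) = 44*(-(12 + 2*(-4)) + 37) = 44*(-(12 - 8) + 37) = 44*(-1*4 + 37) = 44*(-4 + 37) = 44*33 = 1452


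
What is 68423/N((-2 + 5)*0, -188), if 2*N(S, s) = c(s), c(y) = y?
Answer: -68423/94 ≈ -727.90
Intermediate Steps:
N(S, s) = s/2
68423/N((-2 + 5)*0, -188) = 68423/(((1/2)*(-188))) = 68423/(-94) = 68423*(-1/94) = -68423/94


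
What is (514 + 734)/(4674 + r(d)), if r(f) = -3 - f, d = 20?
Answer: 1248/4651 ≈ 0.26833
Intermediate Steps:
(514 + 734)/(4674 + r(d)) = (514 + 734)/(4674 + (-3 - 1*20)) = 1248/(4674 + (-3 - 20)) = 1248/(4674 - 23) = 1248/4651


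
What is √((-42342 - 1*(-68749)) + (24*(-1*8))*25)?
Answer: √21607 ≈ 146.99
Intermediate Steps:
√((-42342 - 1*(-68749)) + (24*(-1*8))*25) = √((-42342 + 68749) + (24*(-8))*25) = √(26407 - 192*25) = √(26407 - 4800) = √21607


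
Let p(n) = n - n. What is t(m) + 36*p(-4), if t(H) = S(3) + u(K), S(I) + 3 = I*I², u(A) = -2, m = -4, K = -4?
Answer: 22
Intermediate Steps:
S(I) = -3 + I³ (S(I) = -3 + I*I² = -3 + I³)
p(n) = 0
t(H) = 22 (t(H) = (-3 + 3³) - 2 = (-3 + 27) - 2 = 24 - 2 = 22)
t(m) + 36*p(-4) = 22 + 36*0 = 22 + 0 = 22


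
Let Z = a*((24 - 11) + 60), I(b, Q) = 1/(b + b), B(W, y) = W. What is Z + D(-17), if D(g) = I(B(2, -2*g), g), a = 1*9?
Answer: 2629/4 ≈ 657.25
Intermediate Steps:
a = 9
I(b, Q) = 1/(2*b)
D(g) = ¼ (D(g) = (½)/2 = (½)*(½) = ¼)
Z = 657 (Z = 9*((24 - 11) + 60) = 9*(13 + 60) = 9*73 = 657)
Z + D(-17) = 657 + ¼ = 2629/4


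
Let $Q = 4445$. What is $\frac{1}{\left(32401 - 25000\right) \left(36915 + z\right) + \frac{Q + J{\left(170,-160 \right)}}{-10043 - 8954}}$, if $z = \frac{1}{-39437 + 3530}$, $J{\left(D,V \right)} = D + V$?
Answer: $\frac{20670463}{5647334089206691} \approx 3.6602 \cdot 10^{-9}$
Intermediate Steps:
$z = - \frac{1}{35907}$ ($z = \frac{1}{-35907} = - \frac{1}{35907} \approx -2.785 \cdot 10^{-5}$)
$\frac{1}{\left(32401 - 25000\right) \left(36915 + z\right) + \frac{Q + J{\left(170,-160 \right)}}{-10043 - 8954}} = \frac{1}{\left(32401 - 25000\right) \left(36915 - \frac{1}{35907}\right) + \frac{4445 + \left(170 - 160\right)}{-10043 - 8954}} = \frac{1}{7401 \cdot \frac{1325506904}{35907} + \frac{4445 + 10}{-18997}} = \frac{1}{\frac{3270025532168}{11969} + 4455 \left(- \frac{1}{18997}\right)} = \frac{1}{\frac{3270025532168}{11969} - \frac{405}{1727}} = \frac{1}{\frac{5647334089206691}{20670463}} = \frac{20670463}{5647334089206691}$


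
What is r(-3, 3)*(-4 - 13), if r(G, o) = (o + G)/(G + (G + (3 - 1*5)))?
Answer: 0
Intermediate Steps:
r(G, o) = (G + o)/(-2 + 2*G) (r(G, o) = (G + o)/(G + (G + (3 - 5))) = (G + o)/(G + (G - 2)) = (G + o)/(G + (-2 + G)) = (G + o)/(-2 + 2*G))
r(-3, 3)*(-4 - 13) = ((-3 + 3)/(2*(-1 - 3)))*(-4 - 13) = ((½)*0/(-4))*(-17) = ((½)*(-¼)*0)*(-17) = 0*(-17) = 0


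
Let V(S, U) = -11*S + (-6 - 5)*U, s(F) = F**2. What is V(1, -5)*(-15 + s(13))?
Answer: 6776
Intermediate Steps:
V(S, U) = -11*S - 11*U
V(1, -5)*(-15 + s(13)) = (-11*1 - 11*(-5))*(-15 + 13**2) = (-11 + 55)*(-15 + 169) = 44*154 = 6776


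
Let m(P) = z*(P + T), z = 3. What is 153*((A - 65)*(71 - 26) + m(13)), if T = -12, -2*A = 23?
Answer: -1052487/2 ≈ -5.2624e+5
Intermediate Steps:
A = -23/2 (A = -1/2*23 = -23/2 ≈ -11.500)
m(P) = -36 + 3*P (m(P) = 3*(P - 12) = 3*(-12 + P) = -36 + 3*P)
153*((A - 65)*(71 - 26) + m(13)) = 153*((-23/2 - 65)*(71 - 26) + (-36 + 3*13)) = 153*(-153/2*45 + (-36 + 39)) = 153*(-6885/2 + 3) = 153*(-6879/2) = -1052487/2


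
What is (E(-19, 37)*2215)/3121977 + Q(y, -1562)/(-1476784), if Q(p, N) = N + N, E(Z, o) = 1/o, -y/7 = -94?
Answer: 91033538509/42646992558204 ≈ 0.0021346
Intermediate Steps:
y = 658 (y = -7*(-94) = 658)
Q(p, N) = 2*N
(E(-19, 37)*2215)/3121977 + Q(y, -1562)/(-1476784) = (2215/37)/3121977 + (2*(-1562))/(-1476784) = ((1/37)*2215)*(1/3121977) - 3124*(-1/1476784) = (2215/37)*(1/3121977) + 781/369196 = 2215/115513149 + 781/369196 = 91033538509/42646992558204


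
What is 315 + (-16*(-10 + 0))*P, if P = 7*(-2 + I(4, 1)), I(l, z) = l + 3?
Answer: 5915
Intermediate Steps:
I(l, z) = 3 + l
P = 35 (P = 7*(-2 + (3 + 4)) = 7*(-2 + 7) = 7*5 = 35)
315 + (-16*(-10 + 0))*P = 315 - 16*(-10 + 0)*35 = 315 - 16*(-10)*35 = 315 + 160*35 = 315 + 5600 = 5915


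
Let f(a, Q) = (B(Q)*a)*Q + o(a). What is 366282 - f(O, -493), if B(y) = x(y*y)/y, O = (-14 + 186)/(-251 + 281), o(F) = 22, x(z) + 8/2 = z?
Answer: -1027198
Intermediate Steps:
x(z) = -4 + z
O = 86/15 (O = 172/30 = 172*(1/30) = 86/15 ≈ 5.7333)
B(y) = (-4 + y**2)/y (B(y) = (-4 + y*y)/y = (-4 + y**2)/y)
f(a, Q) = 22 + Q*a*(Q - 4/Q) (f(a, Q) = ((Q - 4/Q)*a)*Q + 22 = (a*(Q - 4/Q))*Q + 22 = Q*a*(Q - 4/Q) + 22 = 22 + Q*a*(Q - 4/Q))
366282 - f(O, -493) = 366282 - (22 + 86*(-4 + (-493)**2)/15) = 366282 - (22 + 86*(-4 + 243049)/15) = 366282 - (22 + (86/15)*243045) = 366282 - (22 + 1393458) = 366282 - 1*1393480 = 366282 - 1393480 = -1027198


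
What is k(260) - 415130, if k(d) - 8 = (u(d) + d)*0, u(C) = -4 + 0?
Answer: -415122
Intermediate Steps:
u(C) = -4
k(d) = 8 (k(d) = 8 + (-4 + d)*0 = 8 + 0 = 8)
k(260) - 415130 = 8 - 415130 = -415122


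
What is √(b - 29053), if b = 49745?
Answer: 2*√5173 ≈ 143.85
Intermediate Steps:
√(b - 29053) = √(49745 - 29053) = √20692 = 2*√5173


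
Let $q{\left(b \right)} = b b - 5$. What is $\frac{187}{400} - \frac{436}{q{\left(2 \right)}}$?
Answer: $\frac{174587}{400} \approx 436.47$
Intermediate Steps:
$q{\left(b \right)} = -5 + b^{2}$ ($q{\left(b \right)} = b^{2} - 5 = -5 + b^{2}$)
$\frac{187}{400} - \frac{436}{q{\left(2 \right)}} = \frac{187}{400} - \frac{436}{-5 + 2^{2}} = 187 \cdot \frac{1}{400} - \frac{436}{-5 + 4} = \frac{187}{400} - \frac{436}{-1} = \frac{187}{400} - -436 = \frac{187}{400} + 436 = \frac{174587}{400}$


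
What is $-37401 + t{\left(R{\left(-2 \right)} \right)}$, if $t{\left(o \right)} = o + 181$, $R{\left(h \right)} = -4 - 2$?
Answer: $-37226$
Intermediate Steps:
$R{\left(h \right)} = -6$ ($R{\left(h \right)} = -4 - 2 = -6$)
$t{\left(o \right)} = 181 + o$
$-37401 + t{\left(R{\left(-2 \right)} \right)} = -37401 + \left(181 - 6\right) = -37401 + 175 = -37226$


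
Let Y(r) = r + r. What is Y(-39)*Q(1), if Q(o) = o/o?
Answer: -78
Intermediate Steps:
Y(r) = 2*r
Q(o) = 1
Y(-39)*Q(1) = (2*(-39))*1 = -78*1 = -78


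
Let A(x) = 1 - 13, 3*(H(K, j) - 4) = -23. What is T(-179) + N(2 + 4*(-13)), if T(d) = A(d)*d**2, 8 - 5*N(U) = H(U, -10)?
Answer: -1153469/3 ≈ -3.8449e+5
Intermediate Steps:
H(K, j) = -11/3 (H(K, j) = 4 + (1/3)*(-23) = 4 - 23/3 = -11/3)
N(U) = 7/3 (N(U) = 8/5 - 1/5*(-11/3) = 8/5 + 11/15 = 7/3)
A(x) = -12
T(d) = -12*d**2
T(-179) + N(2 + 4*(-13)) = -12*(-179)**2 + 7/3 = -12*32041 + 7/3 = -384492 + 7/3 = -1153469/3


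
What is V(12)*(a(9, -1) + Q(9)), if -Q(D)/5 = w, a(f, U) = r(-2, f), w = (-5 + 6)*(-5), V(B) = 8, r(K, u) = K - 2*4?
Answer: 120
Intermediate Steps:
r(K, u) = -8 + K (r(K, u) = K - 8 = -8 + K)
w = -5 (w = 1*(-5) = -5)
a(f, U) = -10 (a(f, U) = -8 - 2 = -10)
Q(D) = 25 (Q(D) = -5*(-5) = 25)
V(12)*(a(9, -1) + Q(9)) = 8*(-10 + 25) = 8*15 = 120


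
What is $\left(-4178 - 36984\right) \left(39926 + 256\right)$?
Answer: $-1653971484$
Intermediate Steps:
$\left(-4178 - 36984\right) \left(39926 + 256\right) = \left(-41162\right) 40182 = -1653971484$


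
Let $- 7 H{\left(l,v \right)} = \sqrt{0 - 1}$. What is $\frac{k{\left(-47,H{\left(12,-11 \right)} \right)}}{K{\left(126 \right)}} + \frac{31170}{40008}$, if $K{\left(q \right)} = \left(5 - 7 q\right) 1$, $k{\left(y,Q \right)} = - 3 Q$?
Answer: $\frac{5195}{6668} - \frac{3 i}{6139} \approx 0.77909 - 0.00048868 i$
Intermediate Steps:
$H{\left(l,v \right)} = - \frac{i}{7}$ ($H{\left(l,v \right)} = - \frac{\sqrt{0 - 1}}{7} = - \frac{\sqrt{-1}}{7} = - \frac{i}{7}$)
$K{\left(q \right)} = 5 - 7 q$
$\frac{k{\left(-47,H{\left(12,-11 \right)} \right)}}{K{\left(126 \right)}} + \frac{31170}{40008} = \frac{\left(-3\right) \left(- \frac{i}{7}\right)}{5 - 882} + \frac{31170}{40008} = \frac{\frac{3}{7} i}{5 - 882} + 31170 \cdot \frac{1}{40008} = \frac{\frac{3}{7} i}{-877} + \frac{5195}{6668} = \frac{3 i}{7} \left(- \frac{1}{877}\right) + \frac{5195}{6668} = - \frac{3 i}{6139} + \frac{5195}{6668} = \frac{5195}{6668} - \frac{3 i}{6139}$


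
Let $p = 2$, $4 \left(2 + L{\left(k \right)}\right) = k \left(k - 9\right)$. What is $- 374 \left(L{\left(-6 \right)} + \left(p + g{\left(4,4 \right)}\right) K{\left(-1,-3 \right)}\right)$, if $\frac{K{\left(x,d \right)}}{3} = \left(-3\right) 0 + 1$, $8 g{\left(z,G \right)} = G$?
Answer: $-10472$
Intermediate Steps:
$g{\left(z,G \right)} = \frac{G}{8}$
$L{\left(k \right)} = -2 + \frac{k \left(-9 + k\right)}{4}$ ($L{\left(k \right)} = -2 + \frac{k \left(k - 9\right)}{4} = -2 + \frac{k \left(-9 + k\right)}{4}$)
$K{\left(x,d \right)} = 3$ ($K{\left(x,d \right)} = 3 \left(\left(-3\right) 0 + 1\right) = 3 \left(0 + 1\right) = 3 \cdot 1 = 3$)
$- 374 \left(L{\left(-6 \right)} + \left(p + g{\left(4,4 \right)}\right) K{\left(-1,-3 \right)}\right) = - 374 \left(\left(-2 - - \frac{27}{2} + \frac{\left(-6\right)^{2}}{4}\right) + \left(2 + \frac{1}{8} \cdot 4\right) 3\right) = - 374 \left(\left(-2 + \frac{27}{2} + \frac{1}{4} \cdot 36\right) + \left(2 + \frac{1}{2}\right) 3\right) = - 374 \left(\left(-2 + \frac{27}{2} + 9\right) + \frac{5}{2} \cdot 3\right) = - 374 \left(\frac{41}{2} + \frac{15}{2}\right) = \left(-374\right) 28 = -10472$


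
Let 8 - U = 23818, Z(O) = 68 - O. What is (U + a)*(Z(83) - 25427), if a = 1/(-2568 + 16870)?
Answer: 4331890004299/7151 ≈ 6.0577e+8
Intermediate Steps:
U = -23810 (U = 8 - 1*23818 = 8 - 23818 = -23810)
a = 1/14302 ≈ 6.9920e-5
(U + a)*(Z(83) - 25427) = (-23810 + 1/14302)*((68 - 1*83) - 25427) = -340530619*((68 - 83) - 25427)/14302 = -340530619*(-15 - 25427)/14302 = -340530619/14302*(-25442) = 4331890004299/7151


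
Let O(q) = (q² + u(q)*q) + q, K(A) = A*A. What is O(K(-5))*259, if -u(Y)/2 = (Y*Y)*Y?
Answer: -202175400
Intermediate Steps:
u(Y) = -2*Y³ (u(Y) = -2*Y*Y*Y = -2*Y²*Y = -2*Y³)
K(A) = A²
O(q) = q + q² - 2*q⁴ (O(q) = (q² + (-2*q³)*q) + q = (q² - 2*q⁴) + q = q + q² - 2*q⁴)
O(K(-5))*259 = ((-5)²*(1 + (-5)² - 2*((-5)²)³))*259 = (25*(1 + 25 - 2*25³))*259 = (25*(1 + 25 - 2*15625))*259 = (25*(1 + 25 - 31250))*259 = (25*(-31224))*259 = -780600*259 = -202175400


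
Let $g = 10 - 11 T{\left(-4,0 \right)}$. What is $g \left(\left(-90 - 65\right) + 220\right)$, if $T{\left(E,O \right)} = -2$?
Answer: $2080$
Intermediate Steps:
$g = 32$ ($g = 10 - -22 = 10 + 22 = 32$)
$g \left(\left(-90 - 65\right) + 220\right) = 32 \left(\left(-90 - 65\right) + 220\right) = 32 \left(-155 + 220\right) = 32 \cdot 65 = 2080$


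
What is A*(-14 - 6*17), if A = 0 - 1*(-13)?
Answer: -1508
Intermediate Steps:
A = 13 (A = 0 + 13 = 13)
A*(-14 - 6*17) = 13*(-14 - 6*17) = 13*(-14 - 102) = 13*(-116) = -1508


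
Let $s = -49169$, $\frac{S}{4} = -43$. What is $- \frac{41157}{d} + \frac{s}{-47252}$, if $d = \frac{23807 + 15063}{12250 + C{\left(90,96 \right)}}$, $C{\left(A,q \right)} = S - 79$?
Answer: $- \frac{69032990587}{5433980} \approx -12704.0$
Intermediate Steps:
$S = -172$ ($S = 4 \left(-43\right) = -172$)
$C{\left(A,q \right)} = -251$ ($C{\left(A,q \right)} = -172 - 79 = -251$)
$d = \frac{230}{71}$ ($d = \frac{23807 + 15063}{12250 - 251} = \frac{38870}{11999} = 38870 \cdot \frac{1}{11999} = \frac{230}{71} \approx 3.2394$)
$- \frac{41157}{d} + \frac{s}{-47252} = - \frac{41157}{\frac{230}{71}} - \frac{49169}{-47252} = \left(-41157\right) \frac{71}{230} - - \frac{49169}{47252} = - \frac{2922147}{230} + \frac{49169}{47252} = - \frac{69032990587}{5433980}$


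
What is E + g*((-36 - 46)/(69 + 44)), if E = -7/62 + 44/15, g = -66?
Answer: 5329559/105090 ≈ 50.714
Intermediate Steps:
E = 2623/930 (E = -7*1/62 + 44*(1/15) = -7/62 + 44/15 = 2623/930 ≈ 2.8204)
E + g*((-36 - 46)/(69 + 44)) = 2623/930 - 66*(-36 - 46)/(69 + 44) = 2623/930 - (-5412)/113 = 2623/930 - 66*(-82/113) = 2623/930 + 5412/113 = 5329559/105090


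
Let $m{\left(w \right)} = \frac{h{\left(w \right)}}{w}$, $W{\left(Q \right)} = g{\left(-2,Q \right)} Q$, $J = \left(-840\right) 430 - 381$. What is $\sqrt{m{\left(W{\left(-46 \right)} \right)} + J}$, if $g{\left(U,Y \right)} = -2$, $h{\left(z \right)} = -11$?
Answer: $\frac{7 i \sqrt{15614401}}{46} \approx 601.32 i$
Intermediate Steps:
$J = -361581$ ($J = -361200 - 381 = -361581$)
$W{\left(Q \right)} = - 2 Q$
$m{\left(w \right)} = - \frac{11}{w}$
$\sqrt{m{\left(W{\left(-46 \right)} \right)} + J} = \sqrt{- \frac{11}{\left(-2\right) \left(-46\right)} - 361581} = \sqrt{- \frac{11}{92} - 361581} = \sqrt{- \frac{33265463}{92}} = \frac{7 i \sqrt{15614401}}{46}$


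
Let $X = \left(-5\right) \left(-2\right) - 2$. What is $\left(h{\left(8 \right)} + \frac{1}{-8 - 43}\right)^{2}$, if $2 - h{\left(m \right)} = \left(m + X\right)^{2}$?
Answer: $\frac{167832025}{2601} \approx 64526.0$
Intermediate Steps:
$X = 8$ ($X = 10 - 2 = 8$)
$h{\left(m \right)} = 2 - \left(8 + m\right)^{2}$ ($h{\left(m \right)} = 2 - \left(m + 8\right)^{2} = 2 - \left(8 + m\right)^{2}$)
$\left(h{\left(8 \right)} + \frac{1}{-8 - 43}\right)^{2} = \left(\left(2 - \left(8 + 8\right)^{2}\right) + \frac{1}{-8 - 43}\right)^{2} = \left(\left(2 - 16^{2}\right) + \frac{1}{-51}\right)^{2} = \left(\left(2 - 256\right) - \frac{1}{51}\right)^{2} = \left(-254 - \frac{1}{51}\right)^{2} = \left(- \frac{12955}{51}\right)^{2} = \frac{167832025}{2601}$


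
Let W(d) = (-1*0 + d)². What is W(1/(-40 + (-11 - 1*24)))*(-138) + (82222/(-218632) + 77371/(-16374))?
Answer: -2867172796619/559356307500 ≈ -5.1258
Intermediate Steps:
W(d) = d² (W(d) = (0 + d)² = d²)
W(1/(-40 + (-11 - 1*24)))*(-138) + (82222/(-218632) + 77371/(-16374)) = (1/(-40 + (-11 - 1*24)))²*(-138) + (82222/(-218632) + 77371/(-16374)) = (1/(-40 + (-11 - 24)))²*(-138) + (82222*(-1/218632) + 77371*(-1/16374)) = (1/(-40 - 35))²*(-138) + (-41111/109316 - 77371/16374) = (1/(-75))²*(-138) - 4565519875/894970092 = (-1/75)²*(-138) - 4565519875/894970092 = (1/5625)*(-138) - 4565519875/894970092 = -46/1875 - 4565519875/894970092 = -2867172796619/559356307500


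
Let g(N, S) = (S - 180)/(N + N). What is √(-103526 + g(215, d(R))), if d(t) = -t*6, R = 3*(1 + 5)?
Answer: I*√4785520310/215 ≈ 321.76*I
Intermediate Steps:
R = 18 (R = 3*6 = 18)
d(t) = -6*t
g(N, S) = (-180 + S)/(2*N) (g(N, S) = (-180 + S)/((2*N)) = (-180 + S)*(1/(2*N)) = (-180 + S)/(2*N))
√(-103526 + g(215, d(R))) = √(-103526 + (½)*(-180 - 6*18)/215) = √(-103526 + (½)*(1/215)*(-180 - 108)) = √(-103526 + (½)*(1/215)*(-288)) = √(-103526 - 144/215) = √(-22258234/215) = I*√4785520310/215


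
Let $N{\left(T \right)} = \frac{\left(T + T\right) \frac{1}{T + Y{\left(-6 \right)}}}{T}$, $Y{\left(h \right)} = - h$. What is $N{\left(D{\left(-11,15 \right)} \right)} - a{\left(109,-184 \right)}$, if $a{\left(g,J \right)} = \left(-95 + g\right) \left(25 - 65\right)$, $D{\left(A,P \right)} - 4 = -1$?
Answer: $\frac{5042}{9} \approx 560.22$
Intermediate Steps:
$D{\left(A,P \right)} = 3$ ($D{\left(A,P \right)} = 4 - 1 = 3$)
$a{\left(g,J \right)} = 3800 - 40 g$ ($a{\left(g,J \right)} = \left(-95 + g\right) \left(-40\right) = 3800 - 40 g$)
$N{\left(T \right)} = \frac{2}{6 + T}$ ($N{\left(T \right)} = \frac{\left(T + T\right) \frac{1}{T - -6}}{T} = \frac{2 T \frac{1}{T + 6}}{T} = \frac{2 T \frac{1}{6 + T}}{T} = \frac{2}{6 + T}$)
$N{\left(D{\left(-11,15 \right)} \right)} - a{\left(109,-184 \right)} = \frac{2}{6 + 3} - \left(3800 - 4360\right) = \frac{2}{9} - \left(3800 - 4360\right) = 2 \cdot \frac{1}{9} - -560 = \frac{2}{9} + 560 = \frac{5042}{9}$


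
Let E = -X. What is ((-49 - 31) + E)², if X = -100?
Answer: 400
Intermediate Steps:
E = 100 (E = -1*(-100) = 100)
((-49 - 31) + E)² = ((-49 - 31) + 100)² = (-80 + 100)² = 20² = 400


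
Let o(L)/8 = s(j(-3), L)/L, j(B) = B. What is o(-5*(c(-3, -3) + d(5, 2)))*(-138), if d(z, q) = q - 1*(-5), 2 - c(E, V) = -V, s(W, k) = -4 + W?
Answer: -1288/5 ≈ -257.60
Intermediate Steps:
c(E, V) = 2 + V (c(E, V) = 2 - (-1)*V = 2 + V)
d(z, q) = 5 + q (d(z, q) = q + 5 = 5 + q)
o(L) = -56/L (o(L) = 8*((-4 - 3)/L) = 8*(-7/L) = -56/L)
o(-5*(c(-3, -3) + d(5, 2)))*(-138) = -56*(-1/(5*((2 - 3) + (5 + 2))))*(-138) = -56*(-1/(5*(-1 + 7)))*(-138) = -56/((-5*6))*(-138) = -56/(-30)*(-138) = -56*(-1/30)*(-138) = (28/15)*(-138) = -1288/5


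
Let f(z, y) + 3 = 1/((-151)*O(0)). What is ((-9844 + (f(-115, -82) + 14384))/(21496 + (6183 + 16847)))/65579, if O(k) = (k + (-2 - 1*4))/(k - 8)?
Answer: 2055257/1322746660962 ≈ 1.5538e-6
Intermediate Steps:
O(k) = (-6 + k)/(-8 + k) (O(k) = (k + (-2 - 4))/(-8 + k) = (k - 6)/(-8 + k) = (-6 + k)/(-8 + k))
f(z, y) = -1363/453 (f(z, y) = -3 + 1/((-151)*(((-6 + 0)/(-8 + 0)))) = -3 - 1/(151*(-6/(-8))) = -3 - 1/(151*((-1/8*(-6)))) = -3 - 1/(151*3/4) = -3 - 1/151*4/3 = -3 - 4/453 = -1363/453)
((-9844 + (f(-115, -82) + 14384))/(21496 + (6183 + 16847)))/65579 = ((-9844 + (-1363/453 + 14384))/(21496 + (6183 + 16847)))/65579 = ((-9844 + 6514589/453)/(21496 + 23030))*(1/65579) = ((2055257/453)/44526)*(1/65579) = ((2055257/453)*(1/44526))*(1/65579) = (2055257/20170278)*(1/65579) = 2055257/1322746660962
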